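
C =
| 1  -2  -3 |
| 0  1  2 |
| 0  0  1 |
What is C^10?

C = I + N where N = [[0, -2, -3], [0, 0, 2], [0, 0, 0]] is strictly upper-triangular, so N^3 = 0.
(I + N)^10 = I + 10·N + 45·N^2 = [[1, -20, -210], [0, 1, 20], [0, 0, 1]].

[[1, -20, -210], [0, 1, 20], [0, 0, 1]]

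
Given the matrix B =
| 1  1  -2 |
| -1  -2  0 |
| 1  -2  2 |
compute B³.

B² = [[-2, 3, -6], [1, 3, 2], [5, 1, 2]]
B³ = [[-11, 4, -8], [0, -9, 2], [6, -1, -6]]

[[-11, 4, -8], [0, -9, 2], [6, -1, -6]]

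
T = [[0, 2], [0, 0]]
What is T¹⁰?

[[0, 0], [0, 0]]

T is strictly triangular, hence nilpotent: T² = 0, so T¹⁰ = 0.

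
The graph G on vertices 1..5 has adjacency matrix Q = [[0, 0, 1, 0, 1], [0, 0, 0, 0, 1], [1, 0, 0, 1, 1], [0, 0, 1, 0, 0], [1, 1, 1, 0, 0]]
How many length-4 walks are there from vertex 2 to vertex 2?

The number of length-4 walks from vertex 2 to vertex 2 is entry (2,2) of Q^4, where Q is the adjacency matrix.
Q^2 = [[2, 1, 1, 1, 1], [1, 1, 1, 0, 0], [1, 1, 3, 0, 1], [1, 0, 0, 1, 1], [1, 0, 1, 1, 3]]
Q^3 = [[2, 1, 4, 1, 4], [1, 0, 1, 1, 3], [4, 1, 2, 3, 5], [1, 1, 3, 0, 1], [4, 3, 5, 1, 2]]
Q^4 = [[8, 4, 7, 4, 7], [4, 3, 5, 1, 2], [7, 5, 12, 2, 7], [4, 1, 2, 3, 5], [7, 2, 7, 5, 12]]

3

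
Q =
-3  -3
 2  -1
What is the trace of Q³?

44

Q² = [[3, 12], [-8, -5]]
Q³ = [[15, -21], [14, 29]]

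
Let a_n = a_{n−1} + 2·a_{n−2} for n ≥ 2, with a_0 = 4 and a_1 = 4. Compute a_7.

340

With companion matrix Q = [[1, 2], [1, 0]], [a_n, a_{n−1}]ᵀ = Q·[a_{n−1}, a_{n−2}]ᵀ, so [a_7, a_6]ᵀ = Q⁶·[a_1, a_0]ᵀ.
Q⁶ = [[43, 42], [21, 22]], giving [a_7, a_6]ᵀ = [[340], [172]].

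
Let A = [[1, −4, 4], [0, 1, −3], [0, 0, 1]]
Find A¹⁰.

A = I + N where N = [[0, −4, 4], [0, 0, −3], [0, 0, 0]] is strictly upper-triangular, so N³ = 0.
(I + N)¹⁰ = I + 10·N + 45·N² = [[1, −40, 580], [0, 1, −30], [0, 0, 1]].

[[1, −40, 580], [0, 1, −30], [0, 0, 1]]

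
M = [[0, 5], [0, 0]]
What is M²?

[[0, 0], [0, 0]]

M is strictly triangular, hence nilpotent: M² = 0, so M² = 0.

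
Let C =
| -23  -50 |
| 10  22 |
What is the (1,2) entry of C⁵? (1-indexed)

-2750

tr C = -1 and det C = -6, so the characteristic polynomial is λ² − (-1)λ + (-6) with roots -3 and 2.
Eigenvectors give P = [[5, -2], [-2, 1]] with P⁻¹ = [[1, 2], [2, 5]], and C = P·diag(-3, 2)·P⁻¹.
Then C⁵ = P·diag(-243, 32)·P⁻¹ = [[-1215, -64], [486, 32]] · [[1, 2], [2, 5]] = [[-1343, -2750], [550, 1132]].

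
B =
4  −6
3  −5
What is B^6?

tr B = −1 and det B = −2, so the characteristic polynomial is λ² − (−1)λ + (−2) with roots −2 and 1.
Eigenvectors give P = [[1, 2], [1, 1]] with P⁻¹ = [[−1, 2], [1, −1]], and B = P·diag(−2, 1)·P⁻¹.
Then B^6 = P·diag(64, 1)·P⁻¹ = [[64, 2], [64, 1]] · [[−1, 2], [1, −1]] = [[−62, 126], [−63, 127]].

[[−62, 126], [−63, 127]]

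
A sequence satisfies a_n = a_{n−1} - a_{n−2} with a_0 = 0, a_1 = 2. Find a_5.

-2

With companion matrix T = [[1, -1], [1, 0]], [a_n, a_{n−1}]ᵀ = T·[a_{n−1}, a_{n−2}]ᵀ, so [a_5, a_4]ᵀ = T⁴·[a_1, a_0]ᵀ.
T⁴ = [[-1, 1], [-1, 0]], giving [a_5, a_4]ᵀ = [[-2], [-2]].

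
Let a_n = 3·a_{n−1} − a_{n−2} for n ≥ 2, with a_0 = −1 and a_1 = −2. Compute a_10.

−10946

With companion matrix T = [[3, −1], [1, 0]], [a_n, a_{n−1}]ᵀ = T·[a_{n−1}, a_{n−2}]ᵀ, so [a_10, a_9]ᵀ = T⁹·[a_1, a_0]ᵀ.
T⁹ = [[6765, −2584], [2584, −987]], giving [a_10, a_9]ᵀ = [[−10946], [−4181]].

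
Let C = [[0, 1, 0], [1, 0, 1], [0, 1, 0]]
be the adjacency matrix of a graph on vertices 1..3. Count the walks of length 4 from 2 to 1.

0

The number of length-4 walks from vertex 2 to vertex 1 is entry (2,1) of C^4, where C is the adjacency matrix.
C^2 = [[1, 0, 1], [0, 2, 0], [1, 0, 1]]
C^3 = [[0, 2, 0], [2, 0, 2], [0, 2, 0]]
C^4 = [[2, 0, 2], [0, 4, 0], [2, 0, 2]]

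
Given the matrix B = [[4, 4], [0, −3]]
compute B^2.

[[16, 4], [0, 9]]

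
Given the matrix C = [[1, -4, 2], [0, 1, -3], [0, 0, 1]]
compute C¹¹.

[[1, -44, 682], [0, 1, -33], [0, 0, 1]]

C = I + N where N = [[0, -4, 2], [0, 0, -3], [0, 0, 0]] is strictly upper-triangular, so N³ = 0.
(I + N)¹¹ = I + 11·N + 55·N² = [[1, -44, 682], [0, 1, -33], [0, 0, 1]].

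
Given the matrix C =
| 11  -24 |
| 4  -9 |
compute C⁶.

[[2185, -4368], [728, -1455]]

tr C = 2 and det C = -3, so the characteristic polynomial is λ² − (2)λ + (-3) with roots 3 and -1.
Eigenvectors give P = [[3, 2], [1, 1]] with P⁻¹ = [[1, -2], [-1, 3]], and C = P·diag(3, -1)·P⁻¹.
Then C⁶ = P·diag(729, 1)·P⁻¹ = [[2187, 2], [729, 1]] · [[1, -2], [-1, 3]] = [[2185, -4368], [728, -1455]].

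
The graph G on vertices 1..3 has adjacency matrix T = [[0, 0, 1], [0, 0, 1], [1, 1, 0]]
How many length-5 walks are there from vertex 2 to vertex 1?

The number of length-5 walks from vertex 2 to vertex 1 is entry (2,1) of T⁵, where T is the adjacency matrix.
T² = [[1, 1, 0], [1, 1, 0], [0, 0, 2]]
T³ = [[0, 0, 2], [0, 0, 2], [2, 2, 0]]
T⁴ = [[2, 2, 0], [2, 2, 0], [0, 0, 4]]
T⁵ = [[0, 0, 4], [0, 0, 4], [4, 4, 0]]

0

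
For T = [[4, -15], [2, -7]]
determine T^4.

tr T = -3 and det T = 2, so the characteristic polynomial is λ² − (-3)λ + (2) with roots -2 and -1.
Eigenvectors give P = [[-5, 3], [-2, 1]] with P⁻¹ = [[1, -3], [2, -5]], and T = P·diag(-2, -1)·P⁻¹.
Then T^4 = P·diag(16, 1)·P⁻¹ = [[-80, 3], [-32, 1]] · [[1, -3], [2, -5]] = [[-74, 225], [-30, 91]].

[[-74, 225], [-30, 91]]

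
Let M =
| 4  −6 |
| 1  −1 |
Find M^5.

[[94, −186], [31, −61]]

tr M = 3 and det M = 2, so the characteristic polynomial is λ² − (3)λ + (2) with roots 2 and 1.
Eigenvectors give P = [[3, 2], [1, 1]] with P⁻¹ = [[1, −2], [−1, 3]], and M = P·diag(2, 1)·P⁻¹.
Then M^5 = P·diag(32, 1)·P⁻¹ = [[96, 2], [32, 1]] · [[1, −2], [−1, 3]] = [[94, −186], [31, −61]].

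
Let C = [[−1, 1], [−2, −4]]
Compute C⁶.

tr C = −5 and det C = 6, so the characteristic polynomial is λ² − (−5)λ + (6) with roots −2 and −3.
Eigenvectors give P = [[1, −1], [−1, 2]] with P⁻¹ = [[2, 1], [1, 1]], and C = P·diag(−2, −3)·P⁻¹.
Then C⁶ = P·diag(64, 729)·P⁻¹ = [[64, −729], [−64, 1458]] · [[2, 1], [1, 1]] = [[−601, −665], [1330, 1394]].

[[−601, −665], [1330, 1394]]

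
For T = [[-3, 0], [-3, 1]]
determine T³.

T² = [[9, 0], [6, 1]]
T³ = [[-27, 0], [-21, 1]]

[[-27, 0], [-21, 1]]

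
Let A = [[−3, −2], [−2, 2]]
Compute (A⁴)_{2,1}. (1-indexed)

A² = [[13, 2], [2, 8]]
A³ = [[−43, −22], [−22, 12]]
A⁴ = [[173, 42], [42, 68]]

42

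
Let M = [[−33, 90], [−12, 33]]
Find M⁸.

tr M = 0 and det M = −9, so the characteristic polynomial is λ² − (0)λ + (−9) with roots 3 and −3.
Eigenvectors give P = [[−5, 3], [−2, 1]] with P⁻¹ = [[1, −3], [2, −5]], and M = P·diag(3, −3)·P⁻¹.
Then M⁸ = P·diag(6561, 6561)·P⁻¹ = [[−32805, 19683], [−13122, 6561]] · [[1, −3], [2, −5]] = [[6561, 0], [0, 6561]].

[[6561, 0], [0, 6561]]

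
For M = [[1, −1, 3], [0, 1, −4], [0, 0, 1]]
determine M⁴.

[[1, −4, 36], [0, 1, −16], [0, 0, 1]]

M = I + N where N = [[0, −1, 3], [0, 0, −4], [0, 0, 0]] is strictly upper-triangular, so N³ = 0.
(I + N)⁴ = I + 4·N + 6·N² = [[1, −4, 36], [0, 1, −16], [0, 0, 1]].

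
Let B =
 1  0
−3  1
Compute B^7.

[[1, 0], [−21, 1]]

B = I + N where N = [[0, 0], [−3, 0]] is strictly lower-triangular, so N^2 = 0.
(I + N)^7 = I + 7·N = [[1, 0], [−21, 1]].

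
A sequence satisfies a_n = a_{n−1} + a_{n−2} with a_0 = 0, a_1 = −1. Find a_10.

With companion matrix M = [[1, 1], [1, 0]], [a_n, a_{n−1}]ᵀ = M·[a_{n−1}, a_{n−2}]ᵀ, so [a_10, a_9]ᵀ = M^9·[a_1, a_0]ᵀ.
M^9 = [[55, 34], [34, 21]], giving [a_10, a_9]ᵀ = [[−55], [−34]].

−55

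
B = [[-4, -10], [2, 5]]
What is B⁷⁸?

[[-4, -10], [2, 5]]

B² = B (a projection; rank 1, trace 1), so B⁷⁸ = B.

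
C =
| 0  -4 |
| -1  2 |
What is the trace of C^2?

12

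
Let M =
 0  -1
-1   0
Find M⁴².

M² = I (check: tr M = 0 and det M = -1), so M⁴² = I since 42 is even.

[[1, 0], [0, 1]]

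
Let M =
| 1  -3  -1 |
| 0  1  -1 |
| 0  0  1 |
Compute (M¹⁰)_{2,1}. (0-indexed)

0

M = I + N where N = [[0, -3, -1], [0, 0, -1], [0, 0, 0]] is strictly upper-triangular, so N³ = 0.
(I + N)¹⁰ = I + 10·N + 45·N² = [[1, -30, 125], [0, 1, -10], [0, 0, 1]].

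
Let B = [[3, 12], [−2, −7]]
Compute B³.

tr B = −4 and det B = 3, so the characteristic polynomial is λ² − (−4)λ + (3) with roots −1 and −3.
Eigenvectors give P = [[−3, −2], [1, 1]] with P⁻¹ = [[−1, −2], [1, 3]], and B = P·diag(−1, −3)·P⁻¹.
Then B³ = P·diag(−1, −27)·P⁻¹ = [[3, 54], [−1, −27]] · [[−1, −2], [1, 3]] = [[51, 156], [−26, −79]].

[[51, 156], [−26, −79]]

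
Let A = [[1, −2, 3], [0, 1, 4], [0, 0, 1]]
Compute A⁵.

[[1, −10, −65], [0, 1, 20], [0, 0, 1]]

A = I + N where N = [[0, −2, 3], [0, 0, 4], [0, 0, 0]] is strictly upper-triangular, so N³ = 0.
(I + N)⁵ = I + 5·N + 10·N² = [[1, −10, −65], [0, 1, 20], [0, 0, 1]].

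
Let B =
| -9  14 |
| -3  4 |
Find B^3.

tr B = -5 and det B = 6, so the characteristic polynomial is λ² − (-5)λ + (6) with roots -2 and -3.
Eigenvectors give P = [[-2, 7], [-1, 3]] with P⁻¹ = [[3, -7], [1, -2]], and B = P·diag(-2, -3)·P⁻¹.
Then B^3 = P·diag(-8, -27)·P⁻¹ = [[16, -189], [8, -81]] · [[3, -7], [1, -2]] = [[-141, 266], [-57, 106]].

[[-141, 266], [-57, 106]]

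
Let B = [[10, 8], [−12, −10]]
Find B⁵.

tr B = 0 and det B = −4, so the characteristic polynomial is λ² − (0)λ + (−4) with roots 2 and −2.
Eigenvectors give P = [[−1, 2], [1, −3]] with P⁻¹ = [[−3, −2], [−1, −1]], and B = P·diag(2, −2)·P⁻¹.
Then B⁵ = P·diag(32, −32)·P⁻¹ = [[−32, −64], [32, 96]] · [[−3, −2], [−1, −1]] = [[160, 128], [−192, −160]].

[[160, 128], [−192, −160]]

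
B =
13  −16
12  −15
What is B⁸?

tr B = −2 and det B = −3, so the characteristic polynomial is λ² − (−2)λ + (−3) with roots 1 and −3.
Eigenvectors give P = [[4, 1], [3, 1]] with P⁻¹ = [[1, −1], [−3, 4]], and B = P·diag(1, −3)·P⁻¹.
Then B⁸ = P·diag(1, 6561)·P⁻¹ = [[4, 6561], [3, 6561]] · [[1, −1], [−3, 4]] = [[−19679, 26240], [−19680, 26241]].

[[−19679, 26240], [−19680, 26241]]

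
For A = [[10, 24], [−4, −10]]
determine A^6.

tr A = 0 and det A = −4, so the characteristic polynomial is λ² − (0)λ + (−4) with roots 2 and −2.
Eigenvectors give P = [[3, −2], [−1, 1]] with P⁻¹ = [[1, 2], [1, 3]], and A = P·diag(2, −2)·P⁻¹.
Then A^6 = P·diag(64, 64)·P⁻¹ = [[192, −128], [−64, 64]] · [[1, 2], [1, 3]] = [[64, 0], [0, 64]].

[[64, 0], [0, 64]]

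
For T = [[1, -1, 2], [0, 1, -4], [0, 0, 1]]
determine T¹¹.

T = I + N where N = [[0, -1, 2], [0, 0, -4], [0, 0, 0]] is strictly upper-triangular, so N³ = 0.
(I + N)¹¹ = I + 11·N + 55·N² = [[1, -11, 242], [0, 1, -44], [0, 0, 1]].

[[1, -11, 242], [0, 1, -44], [0, 0, 1]]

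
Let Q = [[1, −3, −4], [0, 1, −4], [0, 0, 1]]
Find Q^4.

Q = I + N where N = [[0, −3, −4], [0, 0, −4], [0, 0, 0]] is strictly upper-triangular, so N^3 = 0.
(I + N)^4 = I + 4·N + 6·N^2 = [[1, −12, 56], [0, 1, −16], [0, 0, 1]].

[[1, −12, 56], [0, 1, −16], [0, 0, 1]]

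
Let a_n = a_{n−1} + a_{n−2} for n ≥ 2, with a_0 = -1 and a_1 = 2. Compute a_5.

7

With companion matrix B = [[1, 1], [1, 0]], [a_n, a_{n−1}]ᵀ = B·[a_{n−1}, a_{n−2}]ᵀ, so [a_5, a_4]ᵀ = B^4·[a_1, a_0]ᵀ.
B^4 = [[5, 3], [3, 2]], giving [a_5, a_4]ᵀ = [[7], [4]].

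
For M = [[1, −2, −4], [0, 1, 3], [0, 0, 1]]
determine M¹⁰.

[[1, −20, −310], [0, 1, 30], [0, 0, 1]]

M = I + N where N = [[0, −2, −4], [0, 0, 3], [0, 0, 0]] is strictly upper-triangular, so N³ = 0.
(I + N)¹⁰ = I + 10·N + 45·N² = [[1, −20, −310], [0, 1, 30], [0, 0, 1]].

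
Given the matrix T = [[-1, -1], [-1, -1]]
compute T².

[[2, 2], [2, 2]]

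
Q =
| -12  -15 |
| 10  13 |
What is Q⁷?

tr Q = 1 and det Q = -6, so the characteristic polynomial is λ² − (1)λ + (-6) with roots 3 and -2.
Eigenvectors give P = [[-1, 3], [1, -2]] with P⁻¹ = [[2, 3], [1, 1]], and Q = P·diag(3, -2)·P⁻¹.
Then Q⁷ = P·diag(2187, -128)·P⁻¹ = [[-2187, -384], [2187, 256]] · [[2, 3], [1, 1]] = [[-4758, -6945], [4630, 6817]].

[[-4758, -6945], [4630, 6817]]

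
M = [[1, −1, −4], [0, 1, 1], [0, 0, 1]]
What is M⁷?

M = I + N where N = [[0, −1, −4], [0, 0, 1], [0, 0, 0]] is strictly upper-triangular, so N³ = 0.
(I + N)⁷ = I + 7·N + 21·N² = [[1, −7, −49], [0, 1, 7], [0, 0, 1]].

[[1, −7, −49], [0, 1, 7], [0, 0, 1]]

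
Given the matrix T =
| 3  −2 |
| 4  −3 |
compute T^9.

T² = I (check: tr T = 0 and det T = −1), so T^9 = T since 9 is odd.

[[3, −2], [4, −3]]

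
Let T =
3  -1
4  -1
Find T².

[[5, -2], [8, -3]]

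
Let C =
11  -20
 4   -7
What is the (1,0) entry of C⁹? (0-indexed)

39364

tr C = 4 and det C = 3, so the characteristic polynomial is λ² − (4)λ + (3) with roots 1 and 3.
Eigenvectors give P = [[-2, 5], [-1, 2]] with P⁻¹ = [[2, -5], [1, -2]], and C = P·diag(1, 3)·P⁻¹.
Then C⁹ = P·diag(1, 19683)·P⁻¹ = [[-2, 98415], [-1, 39366]] · [[2, -5], [1, -2]] = [[98411, -196820], [39364, -78727]].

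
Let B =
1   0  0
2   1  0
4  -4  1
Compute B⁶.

B = I + N where N = [[0, 0, 0], [2, 0, 0], [4, -4, 0]] is strictly lower-triangular, so N³ = 0.
(I + N)⁶ = I + 6·N + 15·N² = [[1, 0, 0], [12, 1, 0], [-96, -24, 1]].

[[1, 0, 0], [12, 1, 0], [-96, -24, 1]]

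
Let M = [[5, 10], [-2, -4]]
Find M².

[[5, 10], [-2, -4]]

M² = M (a projection; rank 1, trace 1), so M² = M.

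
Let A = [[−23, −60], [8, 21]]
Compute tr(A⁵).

tr A = −2 and det A = −3, so the characteristic polynomial is λ² − (−2)λ + (−3) with roots −3 and 1.
Eigenvectors give P = [[−3, −5], [1, 2]] with P⁻¹ = [[−2, −5], [1, 3]], and A = P·diag(−3, 1)·P⁻¹.
Then A⁵ = P·diag(−243, 1)·P⁻¹ = [[729, −5], [−243, 2]] · [[−2, −5], [1, 3]] = [[−1463, −3660], [488, 1221]].

−242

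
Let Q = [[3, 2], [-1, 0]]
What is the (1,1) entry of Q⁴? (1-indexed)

31

tr Q = 3 and det Q = 2, so the characteristic polynomial is λ² − (3)λ + (2) with roots 2 and 1.
Eigenvectors give P = [[2, -1], [-1, 1]] with P⁻¹ = [[1, 1], [1, 2]], and Q = P·diag(2, 1)·P⁻¹.
Then Q⁴ = P·diag(16, 1)·P⁻¹ = [[32, -1], [-16, 1]] · [[1, 1], [1, 2]] = [[31, 30], [-15, -14]].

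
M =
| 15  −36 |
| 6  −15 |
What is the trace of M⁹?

tr M = 0 and det M = −9, so the characteristic polynomial is λ² − (0)λ + (−9) with roots 3 and −3.
Eigenvectors give P = [[3, −2], [1, −1]] with P⁻¹ = [[1, −2], [1, −3]], and M = P·diag(3, −3)·P⁻¹.
Then M⁹ = P·diag(19683, −19683)·P⁻¹ = [[59049, 39366], [19683, 19683]] · [[1, −2], [1, −3]] = [[98415, −236196], [39366, −98415]].

0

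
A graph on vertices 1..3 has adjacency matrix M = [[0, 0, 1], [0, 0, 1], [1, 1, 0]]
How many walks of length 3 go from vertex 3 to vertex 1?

The number of length-3 walks from vertex 3 to vertex 1 is entry (3,1) of M^3, where M is the adjacency matrix.
M^2 = [[1, 1, 0], [1, 1, 0], [0, 0, 2]]
M^3 = [[0, 0, 2], [0, 0, 2], [2, 2, 0]]

2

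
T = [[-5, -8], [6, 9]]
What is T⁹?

tr T = 4 and det T = 3, so the characteristic polynomial is λ² − (4)λ + (3) with roots 3 and 1.
Eigenvectors give P = [[-1, 4], [1, -3]] with P⁻¹ = [[3, 4], [1, 1]], and T = P·diag(3, 1)·P⁻¹.
Then T⁹ = P·diag(19683, 1)·P⁻¹ = [[-19683, 4], [19683, -3]] · [[3, 4], [1, 1]] = [[-59045, -78728], [59046, 78729]].

[[-59045, -78728], [59046, 78729]]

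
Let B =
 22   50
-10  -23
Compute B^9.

[[81292, 201950], [-40390, -100463]]

tr B = -1 and det B = -6, so the characteristic polynomial is λ² − (-1)λ + (-6) with roots 2 and -3.
Eigenvectors give P = [[5, -2], [-2, 1]] with P⁻¹ = [[1, 2], [2, 5]], and B = P·diag(2, -3)·P⁻¹.
Then B^9 = P·diag(512, -19683)·P⁻¹ = [[2560, 39366], [-1024, -19683]] · [[1, 2], [2, 5]] = [[81292, 201950], [-40390, -100463]].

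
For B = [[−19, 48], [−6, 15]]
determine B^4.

[[721, −1920], [240, −639]]

tr B = −4 and det B = 3, so the characteristic polynomial is λ² − (−4)λ + (3) with roots −3 and −1.
Eigenvectors give P = [[3, −8], [1, −3]] with P⁻¹ = [[3, −8], [1, −3]], and B = P·diag(−3, −1)·P⁻¹.
Then B^4 = P·diag(81, 1)·P⁻¹ = [[243, −8], [81, −3]] · [[3, −8], [1, −3]] = [[721, −1920], [240, −639]].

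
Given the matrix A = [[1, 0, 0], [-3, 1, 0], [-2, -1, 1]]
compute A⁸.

[[1, 0, 0], [-24, 1, 0], [68, -8, 1]]

A = I + N where N = [[0, 0, 0], [-3, 0, 0], [-2, -1, 0]] is strictly lower-triangular, so N³ = 0.
(I + N)⁸ = I + 8·N + 28·N² = [[1, 0, 0], [-24, 1, 0], [68, -8, 1]].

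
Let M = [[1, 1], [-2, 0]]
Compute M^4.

M^2 = [[-1, 1], [-2, -2]]
M^3 = [[-3, -1], [2, -2]]
M^4 = [[-1, -3], [6, 2]]

[[-1, -3], [6, 2]]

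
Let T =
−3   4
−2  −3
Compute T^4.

T^2 = [[1, −24], [12, 1]]
T^3 = [[45, 76], [−38, 45]]
T^4 = [[−287, −48], [24, −287]]

[[−287, −48], [24, −287]]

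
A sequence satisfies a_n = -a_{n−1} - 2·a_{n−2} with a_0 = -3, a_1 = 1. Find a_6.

-11

With companion matrix B = [[-1, -2], [1, 0]], [a_n, a_{n−1}]ᵀ = B·[a_{n−1}, a_{n−2}]ᵀ, so [a_6, a_5]ᵀ = B⁵·[a_1, a_0]ᵀ.
B⁵ = [[-5, 2], [-1, -6]], giving [a_6, a_5]ᵀ = [[-11], [17]].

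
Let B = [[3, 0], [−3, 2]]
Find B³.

B² = [[9, 0], [−15, 4]]
B³ = [[27, 0], [−57, 8]]

[[27, 0], [−57, 8]]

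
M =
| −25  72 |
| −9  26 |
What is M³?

[[−73, 216], [−27, 80]]

tr M = 1 and det M = −2, so the characteristic polynomial is λ² − (1)λ + (−2) with roots 2 and −1.
Eigenvectors give P = [[−8, 3], [−3, 1]] with P⁻¹ = [[1, −3], [3, −8]], and M = P·diag(2, −1)·P⁻¹.
Then M³ = P·diag(8, −1)·P⁻¹ = [[−64, −3], [−24, −1]] · [[1, −3], [3, −8]] = [[−73, 216], [−27, 80]].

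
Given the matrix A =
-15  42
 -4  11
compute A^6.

[[5097, -15288], [1456, -4367]]

tr A = -4 and det A = 3, so the characteristic polynomial is λ² − (-4)λ + (3) with roots -3 and -1.
Eigenvectors give P = [[7, 3], [2, 1]] with P⁻¹ = [[1, -3], [-2, 7]], and A = P·diag(-3, -1)·P⁻¹.
Then A^6 = P·diag(729, 1)·P⁻¹ = [[5103, 3], [1458, 1]] · [[1, -3], [-2, 7]] = [[5097, -15288], [1456, -4367]].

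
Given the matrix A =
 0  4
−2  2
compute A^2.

[[−8, 8], [−4, −4]]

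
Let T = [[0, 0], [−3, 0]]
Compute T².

T is strictly triangular, hence nilpotent: T² = 0, so T² = 0.

[[0, 0], [0, 0]]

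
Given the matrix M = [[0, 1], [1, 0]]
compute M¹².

[[1, 0], [0, 1]]

M² = I (check: tr M = 0 and det M = -1), so M¹² = I since 12 is even.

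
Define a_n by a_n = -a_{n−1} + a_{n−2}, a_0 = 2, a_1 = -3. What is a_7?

-55

With companion matrix T = [[-1, 1], [1, 0]], [a_n, a_{n−1}]ᵀ = T·[a_{n−1}, a_{n−2}]ᵀ, so [a_7, a_6]ᵀ = T⁶·[a_1, a_0]ᵀ.
T⁶ = [[13, -8], [-8, 5]], giving [a_7, a_6]ᵀ = [[-55], [34]].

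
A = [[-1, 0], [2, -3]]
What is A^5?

[[-1, 0], [242, -243]]

tr A = -4 and det A = 3, so the characteristic polynomial is λ² − (-4)λ + (3) with roots -1 and -3.
Eigenvectors give P = [[1, 0], [1, 1]] with P⁻¹ = [[1, 0], [-1, 1]], and A = P·diag(-1, -3)·P⁻¹.
Then A^5 = P·diag(-1, -243)·P⁻¹ = [[-1, 0], [-1, -243]] · [[1, 0], [-1, 1]] = [[-1, 0], [242, -243]].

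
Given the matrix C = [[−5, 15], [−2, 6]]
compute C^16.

C² = C (a projection; rank 1, trace 1), so C^16 = C.

[[−5, 15], [−2, 6]]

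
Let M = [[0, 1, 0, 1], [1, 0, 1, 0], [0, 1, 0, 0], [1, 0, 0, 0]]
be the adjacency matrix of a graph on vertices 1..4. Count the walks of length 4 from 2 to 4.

3

The number of length-4 walks from vertex 2 to vertex 4 is entry (2,4) of M⁴, where M is the adjacency matrix.
M² = [[2, 0, 1, 0], [0, 2, 0, 1], [1, 0, 1, 0], [0, 1, 0, 1]]
M³ = [[0, 3, 0, 2], [3, 0, 2, 0], [0, 2, 0, 1], [2, 0, 1, 0]]
M⁴ = [[5, 0, 3, 0], [0, 5, 0, 3], [3, 0, 2, 0], [0, 3, 0, 2]]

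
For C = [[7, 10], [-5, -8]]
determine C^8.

[[-6049, -12610], [6305, 12866]]

tr C = -1 and det C = -6, so the characteristic polynomial is λ² − (-1)λ + (-6) with roots -3 and 2.
Eigenvectors give P = [[1, -2], [-1, 1]] with P⁻¹ = [[-1, -2], [-1, -1]], and C = P·diag(-3, 2)·P⁻¹.
Then C^8 = P·diag(6561, 256)·P⁻¹ = [[6561, -512], [-6561, 256]] · [[-1, -2], [-1, -1]] = [[-6049, -12610], [6305, 12866]].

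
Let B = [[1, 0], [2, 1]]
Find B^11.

B = I + N where N = [[0, 0], [2, 0]] is strictly lower-triangular, so N^2 = 0.
(I + N)^11 = I + 11·N = [[1, 0], [22, 1]].

[[1, 0], [22, 1]]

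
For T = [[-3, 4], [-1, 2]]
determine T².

[[5, -4], [1, 0]]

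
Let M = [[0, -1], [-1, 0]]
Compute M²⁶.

[[1, 0], [0, 1]]

M² = I (check: tr M = 0 and det M = -1), so M²⁶ = I since 26 is even.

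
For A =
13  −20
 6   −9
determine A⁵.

[[1453, −2420], [726, −1209]]

tr A = 4 and det A = 3, so the characteristic polynomial is λ² − (4)λ + (3) with roots 1 and 3.
Eigenvectors give P = [[−5, 2], [−3, 1]] with P⁻¹ = [[1, −2], [3, −5]], and A = P·diag(1, 3)·P⁻¹.
Then A⁵ = P·diag(1, 243)·P⁻¹ = [[−5, 486], [−3, 243]] · [[1, −2], [3, −5]] = [[1453, −2420], [726, −1209]].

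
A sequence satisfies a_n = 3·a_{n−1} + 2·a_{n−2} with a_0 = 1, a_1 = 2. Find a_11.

With companion matrix C = [[3, 2], [1, 0]], [a_n, a_{n−1}]ᵀ = C·[a_{n−1}, a_{n−2}]ᵀ, so [a_11, a_10]ᵀ = C¹⁰·[a_1, a_0]ᵀ.
C¹⁰ = [[283667, 159294], [79647, 44726]], giving [a_11, a_10]ᵀ = [[726628], [204020]].

726628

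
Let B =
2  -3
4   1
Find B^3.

[[-52, 15], [-20, -47]]

B^2 = [[-8, -9], [12, -11]]
B^3 = [[-52, 15], [-20, -47]]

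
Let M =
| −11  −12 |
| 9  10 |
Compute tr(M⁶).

65

tr M = −1 and det M = −2, so the characteristic polynomial is λ² − (−1)λ + (−2) with roots −2 and 1.
Eigenvectors give P = [[4, −1], [−3, 1]] with P⁻¹ = [[1, 1], [3, 4]], and M = P·diag(−2, 1)·P⁻¹.
Then M⁶ = P·diag(64, 1)·P⁻¹ = [[256, −1], [−192, 1]] · [[1, 1], [3, 4]] = [[253, 252], [−189, −188]].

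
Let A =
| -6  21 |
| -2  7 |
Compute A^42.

A² = A (a projection; rank 1, trace 1), so A^42 = A.

[[-6, 21], [-2, 7]]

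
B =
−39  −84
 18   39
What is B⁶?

tr B = 0 and det B = −9, so the characteristic polynomial is λ² − (0)λ + (−9) with roots 3 and −3.
Eigenvectors give P = [[−2, 7], [1, −3]] with P⁻¹ = [[3, 7], [1, 2]], and B = P·diag(3, −3)·P⁻¹.
Then B⁶ = P·diag(729, 729)·P⁻¹ = [[−1458, 5103], [729, −2187]] · [[3, 7], [1, 2]] = [[729, 0], [0, 729]].

[[729, 0], [0, 729]]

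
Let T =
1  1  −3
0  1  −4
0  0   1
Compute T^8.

[[1, 8, −136], [0, 1, −32], [0, 0, 1]]

T = I + N where N = [[0, 1, −3], [0, 0, −4], [0, 0, 0]] is strictly upper-triangular, so N^3 = 0.
(I + N)^8 = I + 8·N + 28·N^2 = [[1, 8, −136], [0, 1, −32], [0, 0, 1]].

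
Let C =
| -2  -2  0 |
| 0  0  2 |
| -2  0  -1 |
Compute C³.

C² = [[4, 4, -4], [-4, 0, -2], [6, 4, 1]]
C³ = [[0, -8, 12], [12, 8, 2], [-14, -12, 7]]

[[0, -8, 12], [12, 8, 2], [-14, -12, 7]]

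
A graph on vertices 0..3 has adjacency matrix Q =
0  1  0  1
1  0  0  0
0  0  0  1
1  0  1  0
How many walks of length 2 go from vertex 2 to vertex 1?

0

The number of length-2 walks from vertex 2 to vertex 1 is entry (2,1) of Q², where Q is the adjacency matrix.
Q² = [[2, 0, 1, 0], [0, 1, 0, 1], [1, 0, 1, 0], [0, 1, 0, 2]]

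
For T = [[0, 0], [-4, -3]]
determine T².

[[0, 0], [12, 9]]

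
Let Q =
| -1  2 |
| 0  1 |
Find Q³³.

[[-1, 2], [0, 1]]

Q² = I (check: tr Q = 0 and det Q = -1), so Q³³ = Q since 33 is odd.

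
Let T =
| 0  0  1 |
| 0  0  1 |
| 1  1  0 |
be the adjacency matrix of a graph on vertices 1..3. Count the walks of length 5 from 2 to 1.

0

The number of length-5 walks from vertex 2 to vertex 1 is entry (2,1) of T⁵, where T is the adjacency matrix.
T² = [[1, 1, 0], [1, 1, 0], [0, 0, 2]]
T³ = [[0, 0, 2], [0, 0, 2], [2, 2, 0]]
T⁴ = [[2, 2, 0], [2, 2, 0], [0, 0, 4]]
T⁵ = [[0, 0, 4], [0, 0, 4], [4, 4, 0]]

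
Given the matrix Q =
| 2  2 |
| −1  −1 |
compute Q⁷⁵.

Q² = Q (a projection; rank 1, trace 1), so Q⁷⁵ = Q.

[[2, 2], [−1, −1]]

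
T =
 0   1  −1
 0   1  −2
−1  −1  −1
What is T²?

[[1, 2, −1], [2, 3, 0], [1, −1, 4]]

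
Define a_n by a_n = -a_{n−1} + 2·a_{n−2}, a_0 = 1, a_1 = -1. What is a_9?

-341

With companion matrix M = [[-1, 2], [1, 0]], [a_n, a_{n−1}]ᵀ = M·[a_{n−1}, a_{n−2}]ᵀ, so [a_9, a_8]ᵀ = M⁸·[a_1, a_0]ᵀ.
M⁸ = [[171, -170], [-85, 86]], giving [a_9, a_8]ᵀ = [[-341], [171]].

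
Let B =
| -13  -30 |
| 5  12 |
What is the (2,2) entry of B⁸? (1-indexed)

-12354

tr B = -1 and det B = -6, so the characteristic polynomial is λ² − (-1)λ + (-6) with roots 2 and -3.
Eigenvectors give P = [[-2, 3], [1, -1]] with P⁻¹ = [[1, 3], [1, 2]], and B = P·diag(2, -3)·P⁻¹.
Then B⁸ = P·diag(256, 6561)·P⁻¹ = [[-512, 19683], [256, -6561]] · [[1, 3], [1, 2]] = [[19171, 37830], [-6305, -12354]].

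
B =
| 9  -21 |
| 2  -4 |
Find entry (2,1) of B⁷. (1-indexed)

4118

tr B = 5 and det B = 6, so the characteristic polynomial is λ² − (5)λ + (6) with roots 2 and 3.
Eigenvectors give P = [[-3, -7], [-1, -2]] with P⁻¹ = [[2, -7], [-1, 3]], and B = P·diag(2, 3)·P⁻¹.
Then B⁷ = P·diag(128, 2187)·P⁻¹ = [[-384, -15309], [-128, -4374]] · [[2, -7], [-1, 3]] = [[14541, -43239], [4118, -12226]].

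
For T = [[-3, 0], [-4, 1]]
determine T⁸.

tr T = -2 and det T = -3, so the characteristic polynomial is λ² − (-2)λ + (-3) with roots 1 and -3.
Eigenvectors give P = [[0, -1], [-1, -1]] with P⁻¹ = [[1, -1], [-1, 0]], and T = P·diag(1, -3)·P⁻¹.
Then T⁸ = P·diag(1, 6561)·P⁻¹ = [[0, -6561], [-1, -6561]] · [[1, -1], [-1, 0]] = [[6561, 0], [6560, 1]].

[[6561, 0], [6560, 1]]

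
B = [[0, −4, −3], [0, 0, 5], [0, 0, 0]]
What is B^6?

[[0, 0, 0], [0, 0, 0], [0, 0, 0]]

B is strictly triangular, hence nilpotent: B^3 = 0, so B^6 = 0.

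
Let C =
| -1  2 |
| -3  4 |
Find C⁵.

[[-61, 62], [-93, 94]]

tr C = 3 and det C = 2, so the characteristic polynomial is λ² − (3)λ + (2) with roots 1 and 2.
Eigenvectors give P = [[1, -2], [1, -3]] with P⁻¹ = [[3, -2], [1, -1]], and C = P·diag(1, 2)·P⁻¹.
Then C⁵ = P·diag(1, 32)·P⁻¹ = [[1, -64], [1, -96]] · [[3, -2], [1, -1]] = [[-61, 62], [-93, 94]].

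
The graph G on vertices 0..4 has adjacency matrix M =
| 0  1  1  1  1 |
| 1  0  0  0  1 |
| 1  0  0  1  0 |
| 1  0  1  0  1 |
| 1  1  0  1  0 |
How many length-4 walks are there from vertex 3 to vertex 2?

The number of length-4 walks from vertex 3 to vertex 2 is entry (3,2) of M⁴, where M is the adjacency matrix.
M² = [[4, 1, 1, 2, 2], [1, 2, 1, 2, 1], [1, 1, 2, 1, 2], [2, 2, 1, 3, 1], [2, 1, 2, 1, 3]]
M³ = [[6, 6, 6, 7, 7], [6, 2, 3, 3, 5], [6, 3, 2, 5, 3], [7, 3, 5, 4, 7], [7, 5, 3, 7, 4]]
M⁴ = [[26, 13, 13, 19, 19], [13, 11, 9, 14, 11], [13, 9, 11, 11, 14], [19, 14, 11, 19, 14], [19, 11, 14, 14, 19]]

11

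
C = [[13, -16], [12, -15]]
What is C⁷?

tr C = -2 and det C = -3, so the characteristic polynomial is λ² − (-2)λ + (-3) with roots 1 and -3.
Eigenvectors give P = [[4, 1], [3, 1]] with P⁻¹ = [[1, -1], [-3, 4]], and C = P·diag(1, -3)·P⁻¹.
Then C⁷ = P·diag(1, -2187)·P⁻¹ = [[4, -2187], [3, -2187]] · [[1, -1], [-3, 4]] = [[6565, -8752], [6564, -8751]].

[[6565, -8752], [6564, -8751]]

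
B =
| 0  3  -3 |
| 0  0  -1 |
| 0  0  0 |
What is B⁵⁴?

B is strictly triangular, hence nilpotent: B³ = 0, so B⁵⁴ = 0.

[[0, 0, 0], [0, 0, 0], [0, 0, 0]]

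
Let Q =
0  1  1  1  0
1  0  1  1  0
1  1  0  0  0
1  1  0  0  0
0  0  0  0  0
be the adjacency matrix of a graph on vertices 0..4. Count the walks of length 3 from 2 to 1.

The number of length-3 walks from vertex 2 to vertex 1 is entry (2,1) of Q³, where Q is the adjacency matrix.
Q² = [[3, 2, 1, 1, 0], [2, 3, 1, 1, 0], [1, 1, 2, 2, 0], [1, 1, 2, 2, 0], [0, 0, 0, 0, 0]]
Q³ = [[4, 5, 5, 5, 0], [5, 4, 5, 5, 0], [5, 5, 2, 2, 0], [5, 5, 2, 2, 0], [0, 0, 0, 0, 0]]

5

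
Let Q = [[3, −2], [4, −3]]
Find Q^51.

[[3, −2], [4, −3]]

Q² = I (check: tr Q = 0 and det Q = −1), so Q^51 = Q since 51 is odd.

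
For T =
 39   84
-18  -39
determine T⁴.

tr T = 0 and det T = -9, so the characteristic polynomial is λ² − (0)λ + (-9) with roots -3 and 3.
Eigenvectors give P = [[-2, -7], [1, 3]] with P⁻¹ = [[3, 7], [-1, -2]], and T = P·diag(-3, 3)·P⁻¹.
Then T⁴ = P·diag(81, 81)·P⁻¹ = [[-162, -567], [81, 243]] · [[3, 7], [-1, -2]] = [[81, 0], [0, 81]].

[[81, 0], [0, 81]]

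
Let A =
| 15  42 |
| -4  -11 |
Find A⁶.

[[5097, 15288], [-1456, -4367]]

tr A = 4 and det A = 3, so the characteristic polynomial is λ² − (4)λ + (3) with roots 1 and 3.
Eigenvectors give P = [[-3, 7], [1, -2]] with P⁻¹ = [[2, 7], [1, 3]], and A = P·diag(1, 3)·P⁻¹.
Then A⁶ = P·diag(1, 729)·P⁻¹ = [[-3, 5103], [1, -1458]] · [[2, 7], [1, 3]] = [[5097, 15288], [-1456, -4367]].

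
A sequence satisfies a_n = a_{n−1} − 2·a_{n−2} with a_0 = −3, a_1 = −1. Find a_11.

−89

With companion matrix A = [[1, −2], [1, 0]], [a_n, a_{n−1}]ᵀ = A·[a_{n−1}, a_{n−2}]ᵀ, so [a_11, a_10]ᵀ = A¹⁰·[a_1, a_0]ᵀ.
A¹⁰ = [[23, 22], [−11, 34]], giving [a_11, a_10]ᵀ = [[−89], [−91]].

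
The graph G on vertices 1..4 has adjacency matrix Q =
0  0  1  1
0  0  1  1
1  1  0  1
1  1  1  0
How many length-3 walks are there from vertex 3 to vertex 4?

The number of length-3 walks from vertex 3 to vertex 4 is entry (3,4) of Q³, where Q is the adjacency matrix.
Q² = [[2, 2, 1, 1], [2, 2, 1, 1], [1, 1, 3, 2], [1, 1, 2, 3]]
Q³ = [[2, 2, 5, 5], [2, 2, 5, 5], [5, 5, 4, 5], [5, 5, 5, 4]]

5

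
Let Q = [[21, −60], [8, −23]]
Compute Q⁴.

tr Q = −2 and det Q = −3, so the characteristic polynomial is λ² − (−2)λ + (−3) with roots 1 and −3.
Eigenvectors give P = [[3, −5], [1, −2]] with P⁻¹ = [[2, −5], [1, −3]], and Q = P·diag(1, −3)·P⁻¹.
Then Q⁴ = P·diag(1, 81)·P⁻¹ = [[3, −405], [1, −162]] · [[2, −5], [1, −3]] = [[−399, 1200], [−160, 481]].

[[−399, 1200], [−160, 481]]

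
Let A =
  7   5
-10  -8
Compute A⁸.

tr A = -1 and det A = -6, so the characteristic polynomial is λ² − (-1)λ + (-6) with roots 2 and -3.
Eigenvectors give P = [[-1, -1], [1, 2]] with P⁻¹ = [[-2, -1], [1, 1]], and A = P·diag(2, -3)·P⁻¹.
Then A⁸ = P·diag(256, 6561)·P⁻¹ = [[-256, -6561], [256, 13122]] · [[-2, -1], [1, 1]] = [[-6049, -6305], [12610, 12866]].

[[-6049, -6305], [12610, 12866]]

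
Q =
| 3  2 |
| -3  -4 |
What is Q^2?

[[3, -2], [3, 10]]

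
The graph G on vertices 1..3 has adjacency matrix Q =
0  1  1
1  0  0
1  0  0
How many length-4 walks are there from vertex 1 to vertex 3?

The number of length-4 walks from vertex 1 to vertex 3 is entry (1,3) of Q⁴, where Q is the adjacency matrix.
Q² = [[2, 0, 0], [0, 1, 1], [0, 1, 1]]
Q³ = [[0, 2, 2], [2, 0, 0], [2, 0, 0]]
Q⁴ = [[4, 0, 0], [0, 2, 2], [0, 2, 2]]

0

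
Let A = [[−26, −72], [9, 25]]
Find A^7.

tr A = −1 and det A = −2, so the characteristic polynomial is λ² − (−1)λ + (−2) with roots 1 and −2.
Eigenvectors give P = [[−8, −3], [3, 1]] with P⁻¹ = [[1, 3], [−3, −8]], and A = P·diag(1, −2)·P⁻¹.
Then A^7 = P·diag(1, −128)·P⁻¹ = [[−8, 384], [3, −128]] · [[1, 3], [−3, −8]] = [[−1160, −3096], [387, 1033]].

[[−1160, −3096], [387, 1033]]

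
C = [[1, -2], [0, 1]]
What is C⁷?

C = I + N where N = [[0, -2], [0, 0]] is strictly upper-triangular, so N² = 0.
(I + N)⁷ = I + 7·N = [[1, -14], [0, 1]].

[[1, -14], [0, 1]]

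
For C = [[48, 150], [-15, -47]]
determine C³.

tr C = 1 and det C = -6, so the characteristic polynomial is λ² − (1)λ + (-6) with roots -2 and 3.
Eigenvectors give P = [[-3, 10], [1, -3]] with P⁻¹ = [[3, 10], [1, 3]], and C = P·diag(-2, 3)·P⁻¹.
Then C³ = P·diag(-8, 27)·P⁻¹ = [[24, 270], [-8, -81]] · [[3, 10], [1, 3]] = [[342, 1050], [-105, -323]].

[[342, 1050], [-105, -323]]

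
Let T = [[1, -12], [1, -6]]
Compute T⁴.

tr T = -5 and det T = 6, so the characteristic polynomial is λ² − (-5)λ + (6) with roots -2 and -3.
Eigenvectors give P = [[4, 3], [1, 1]] with P⁻¹ = [[1, -3], [-1, 4]], and T = P·diag(-2, -3)·P⁻¹.
Then T⁴ = P·diag(16, 81)·P⁻¹ = [[64, 243], [16, 81]] · [[1, -3], [-1, 4]] = [[-179, 780], [-65, 276]].

[[-179, 780], [-65, 276]]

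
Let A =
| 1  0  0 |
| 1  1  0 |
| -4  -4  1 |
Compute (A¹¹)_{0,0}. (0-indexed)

1

A = I + N where N = [[0, 0, 0], [1, 0, 0], [-4, -4, 0]] is strictly lower-triangular, so N³ = 0.
(I + N)¹¹ = I + 11·N + 55·N² = [[1, 0, 0], [11, 1, 0], [-264, -44, 1]].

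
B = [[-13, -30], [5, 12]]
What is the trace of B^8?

6817

tr B = -1 and det B = -6, so the characteristic polynomial is λ² − (-1)λ + (-6) with roots 2 and -3.
Eigenvectors give P = [[-2, 3], [1, -1]] with P⁻¹ = [[1, 3], [1, 2]], and B = P·diag(2, -3)·P⁻¹.
Then B^8 = P·diag(256, 6561)·P⁻¹ = [[-512, 19683], [256, -6561]] · [[1, 3], [1, 2]] = [[19171, 37830], [-6305, -12354]].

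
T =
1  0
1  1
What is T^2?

[[1, 0], [2, 1]]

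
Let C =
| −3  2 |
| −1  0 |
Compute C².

[[7, −6], [3, −2]]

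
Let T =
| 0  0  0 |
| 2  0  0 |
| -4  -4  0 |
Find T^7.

[[0, 0, 0], [0, 0, 0], [0, 0, 0]]

T is strictly triangular, hence nilpotent: T^3 = 0, so T^7 = 0.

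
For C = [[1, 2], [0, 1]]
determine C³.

C = I + N where N = [[0, 2], [0, 0]] is strictly upper-triangular, so N² = 0.
(I + N)³ = I + 3·N = [[1, 6], [0, 1]].

[[1, 6], [0, 1]]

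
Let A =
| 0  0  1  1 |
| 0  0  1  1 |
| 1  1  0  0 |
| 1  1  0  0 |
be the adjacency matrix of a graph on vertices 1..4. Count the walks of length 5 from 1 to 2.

0

The number of length-5 walks from vertex 1 to vertex 2 is entry (1,2) of A⁵, where A is the adjacency matrix.
A² = [[2, 2, 0, 0], [2, 2, 0, 0], [0, 0, 2, 2], [0, 0, 2, 2]]
A³ = [[0, 0, 4, 4], [0, 0, 4, 4], [4, 4, 0, 0], [4, 4, 0, 0]]
A⁴ = [[8, 8, 0, 0], [8, 8, 0, 0], [0, 0, 8, 8], [0, 0, 8, 8]]
A⁵ = [[0, 0, 16, 16], [0, 0, 16, 16], [16, 16, 0, 0], [16, 16, 0, 0]]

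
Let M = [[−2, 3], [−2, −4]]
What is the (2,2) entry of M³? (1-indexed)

−4

M² = [[−2, −18], [12, 10]]
M³ = [[40, 66], [−44, −4]]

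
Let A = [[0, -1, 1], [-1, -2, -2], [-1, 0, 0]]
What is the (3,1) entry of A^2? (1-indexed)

0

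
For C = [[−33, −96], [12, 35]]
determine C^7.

tr C = 2 and det C = −3, so the characteristic polynomial is λ² − (2)λ + (−3) with roots −1 and 3.
Eigenvectors give P = [[−3, −8], [1, 3]] with P⁻¹ = [[−3, −8], [1, 3]], and C = P·diag(−1, 3)·P⁻¹.
Then C^7 = P·diag(−1, 2187)·P⁻¹ = [[3, −17496], [−1, 6561]] · [[−3, −8], [1, 3]] = [[−17505, −52512], [6564, 19691]].

[[−17505, −52512], [6564, 19691]]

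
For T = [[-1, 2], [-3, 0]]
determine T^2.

[[-5, -2], [3, -6]]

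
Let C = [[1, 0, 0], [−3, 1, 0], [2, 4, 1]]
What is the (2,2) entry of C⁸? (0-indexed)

1

C = I + N where N = [[0, 0, 0], [−3, 0, 0], [2, 4, 0]] is strictly lower-triangular, so N³ = 0.
(I + N)⁸ = I + 8·N + 28·N² = [[1, 0, 0], [−24, 1, 0], [−320, 32, 1]].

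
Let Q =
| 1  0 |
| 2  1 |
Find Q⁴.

Q = I + N where N = [[0, 0], [2, 0]] is strictly lower-triangular, so N² = 0.
(I + N)⁴ = I + 4·N = [[1, 0], [8, 1]].

[[1, 0], [8, 1]]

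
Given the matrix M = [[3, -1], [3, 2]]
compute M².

[[6, -5], [15, 1]]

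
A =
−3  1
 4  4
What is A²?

[[13, 1], [4, 20]]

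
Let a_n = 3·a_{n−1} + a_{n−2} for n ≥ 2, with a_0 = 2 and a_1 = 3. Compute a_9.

With companion matrix Q = [[3, 1], [1, 0]], [a_n, a_{n−1}]ᵀ = Q·[a_{n−1}, a_{n−2}]ᵀ, so [a_9, a_8]ᵀ = Q⁸·[a_1, a_0]ᵀ.
Q⁸ = [[12970, 3927], [3927, 1189]], giving [a_9, a_8]ᵀ = [[46764], [14159]].

46764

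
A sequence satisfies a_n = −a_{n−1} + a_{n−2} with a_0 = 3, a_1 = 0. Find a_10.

102

With companion matrix M = [[−1, 1], [1, 0]], [a_n, a_{n−1}]ᵀ = M·[a_{n−1}, a_{n−2}]ᵀ, so [a_10, a_9]ᵀ = M⁹·[a_1, a_0]ᵀ.
M⁹ = [[−55, 34], [34, −21]], giving [a_10, a_9]ᵀ = [[102], [−63]].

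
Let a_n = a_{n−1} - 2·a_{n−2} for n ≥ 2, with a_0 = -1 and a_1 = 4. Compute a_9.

-74

With companion matrix M = [[1, -2], [1, 0]], [a_n, a_{n−1}]ᵀ = M·[a_{n−1}, a_{n−2}]ᵀ, so [a_9, a_8]ᵀ = M⁸·[a_1, a_0]ᵀ.
M⁸ = [[-17, 6], [-3, -14]], giving [a_9, a_8]ᵀ = [[-74], [2]].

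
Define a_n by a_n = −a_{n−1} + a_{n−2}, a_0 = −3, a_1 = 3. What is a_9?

With companion matrix C = [[−1, 1], [1, 0]], [a_n, a_{n−1}]ᵀ = C·[a_{n−1}, a_{n−2}]ᵀ, so [a_9, a_8]ᵀ = C⁸·[a_1, a_0]ᵀ.
C⁸ = [[34, −21], [−21, 13]], giving [a_9, a_8]ᵀ = [[165], [−102]].

165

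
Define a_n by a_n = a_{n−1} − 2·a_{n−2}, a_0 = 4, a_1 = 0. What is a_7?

−40

With companion matrix C = [[1, −2], [1, 0]], [a_n, a_{n−1}]ᵀ = C·[a_{n−1}, a_{n−2}]ᵀ, so [a_7, a_6]ᵀ = C⁶·[a_1, a_0]ᵀ.
C⁶ = [[7, −10], [5, 2]], giving [a_7, a_6]ᵀ = [[−40], [8]].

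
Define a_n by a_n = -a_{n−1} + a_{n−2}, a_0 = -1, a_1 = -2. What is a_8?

29

With companion matrix C = [[-1, 1], [1, 0]], [a_n, a_{n−1}]ᵀ = C·[a_{n−1}, a_{n−2}]ᵀ, so [a_8, a_7]ᵀ = C^7·[a_1, a_0]ᵀ.
C^7 = [[-21, 13], [13, -8]], giving [a_8, a_7]ᵀ = [[29], [-18]].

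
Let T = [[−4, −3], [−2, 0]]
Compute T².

[[22, 12], [8, 6]]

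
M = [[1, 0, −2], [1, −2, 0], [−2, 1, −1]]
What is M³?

M² = [[5, −2, 0], [−1, 4, −2], [1, −3, 5]]
M³ = [[3, 4, −10], [7, −10, 4], [−12, 11, −7]]

[[3, 4, −10], [7, −10, 4], [−12, 11, −7]]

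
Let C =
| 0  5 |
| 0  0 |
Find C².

C is strictly triangular, hence nilpotent: C² = 0, so C² = 0.

[[0, 0], [0, 0]]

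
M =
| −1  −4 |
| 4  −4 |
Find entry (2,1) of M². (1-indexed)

−20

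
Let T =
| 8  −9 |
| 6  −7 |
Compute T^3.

tr T = 1 and det T = −2, so the characteristic polynomial is λ² − (1)λ + (−2) with roots −1 and 2.
Eigenvectors give P = [[1, 3], [1, 2]] with P⁻¹ = [[−2, 3], [1, −1]], and T = P·diag(−1, 2)·P⁻¹.
Then T^3 = P·diag(−1, 8)·P⁻¹ = [[−1, 24], [−1, 16]] · [[−2, 3], [1, −1]] = [[26, −27], [18, −19]].

[[26, −27], [18, −19]]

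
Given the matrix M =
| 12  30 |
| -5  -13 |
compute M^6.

[[-1266, -3990], [665, 2059]]

tr M = -1 and det M = -6, so the characteristic polynomial is λ² − (-1)λ + (-6) with roots -3 and 2.
Eigenvectors give P = [[2, -3], [-1, 1]] with P⁻¹ = [[-1, -3], [-1, -2]], and M = P·diag(-3, 2)·P⁻¹.
Then M^6 = P·diag(729, 64)·P⁻¹ = [[1458, -192], [-729, 64]] · [[-1, -3], [-1, -2]] = [[-1266, -3990], [665, 2059]].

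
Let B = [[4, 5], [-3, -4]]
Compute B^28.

[[1, 0], [0, 1]]

B² = I (check: tr B = 0 and det B = -1), so B^28 = I since 28 is even.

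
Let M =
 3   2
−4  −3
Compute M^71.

[[3, 2], [−4, −3]]

M² = I (check: tr M = 0 and det M = −1), so M^71 = M since 71 is odd.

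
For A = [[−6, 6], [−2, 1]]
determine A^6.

[[2724, −3990], [1330, −1931]]

tr A = −5 and det A = 6, so the characteristic polynomial is λ² − (−5)λ + (6) with roots −2 and −3.
Eigenvectors give P = [[−3, 2], [−2, 1]] with P⁻¹ = [[1, −2], [2, −3]], and A = P·diag(−2, −3)·P⁻¹.
Then A^6 = P·diag(64, 729)·P⁻¹ = [[−192, 1458], [−128, 729]] · [[1, −2], [2, −3]] = [[2724, −3990], [1330, −1931]].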